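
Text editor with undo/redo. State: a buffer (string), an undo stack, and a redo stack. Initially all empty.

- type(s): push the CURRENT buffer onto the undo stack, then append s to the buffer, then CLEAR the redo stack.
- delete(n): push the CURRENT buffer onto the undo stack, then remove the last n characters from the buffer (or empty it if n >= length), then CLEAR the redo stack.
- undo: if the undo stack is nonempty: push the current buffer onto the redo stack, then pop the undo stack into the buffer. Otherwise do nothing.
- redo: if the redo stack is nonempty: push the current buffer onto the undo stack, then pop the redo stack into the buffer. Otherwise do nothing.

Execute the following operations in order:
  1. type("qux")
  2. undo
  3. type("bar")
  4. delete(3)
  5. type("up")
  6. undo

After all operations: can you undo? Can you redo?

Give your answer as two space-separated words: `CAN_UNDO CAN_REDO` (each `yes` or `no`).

After op 1 (type): buf='qux' undo_depth=1 redo_depth=0
After op 2 (undo): buf='(empty)' undo_depth=0 redo_depth=1
After op 3 (type): buf='bar' undo_depth=1 redo_depth=0
After op 4 (delete): buf='(empty)' undo_depth=2 redo_depth=0
After op 5 (type): buf='up' undo_depth=3 redo_depth=0
After op 6 (undo): buf='(empty)' undo_depth=2 redo_depth=1

Answer: yes yes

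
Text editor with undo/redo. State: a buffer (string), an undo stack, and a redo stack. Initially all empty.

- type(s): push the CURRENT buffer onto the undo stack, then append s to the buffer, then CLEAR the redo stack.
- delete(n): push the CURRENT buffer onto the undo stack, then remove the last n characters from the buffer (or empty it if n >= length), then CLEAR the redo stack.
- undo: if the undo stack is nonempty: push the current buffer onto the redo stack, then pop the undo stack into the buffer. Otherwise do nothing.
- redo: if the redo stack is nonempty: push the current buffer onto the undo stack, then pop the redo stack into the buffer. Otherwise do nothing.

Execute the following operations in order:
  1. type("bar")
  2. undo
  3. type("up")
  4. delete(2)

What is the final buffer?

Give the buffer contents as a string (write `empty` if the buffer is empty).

Answer: empty

Derivation:
After op 1 (type): buf='bar' undo_depth=1 redo_depth=0
After op 2 (undo): buf='(empty)' undo_depth=0 redo_depth=1
After op 3 (type): buf='up' undo_depth=1 redo_depth=0
After op 4 (delete): buf='(empty)' undo_depth=2 redo_depth=0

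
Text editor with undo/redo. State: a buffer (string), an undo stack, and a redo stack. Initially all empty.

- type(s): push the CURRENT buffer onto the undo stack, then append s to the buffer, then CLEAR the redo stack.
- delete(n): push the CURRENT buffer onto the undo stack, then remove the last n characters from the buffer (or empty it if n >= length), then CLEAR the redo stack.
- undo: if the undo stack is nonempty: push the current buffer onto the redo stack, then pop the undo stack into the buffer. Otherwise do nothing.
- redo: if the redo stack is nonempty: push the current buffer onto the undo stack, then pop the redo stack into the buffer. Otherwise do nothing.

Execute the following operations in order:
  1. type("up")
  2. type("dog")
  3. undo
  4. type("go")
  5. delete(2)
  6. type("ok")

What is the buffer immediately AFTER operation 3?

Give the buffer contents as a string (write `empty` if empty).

After op 1 (type): buf='up' undo_depth=1 redo_depth=0
After op 2 (type): buf='updog' undo_depth=2 redo_depth=0
After op 3 (undo): buf='up' undo_depth=1 redo_depth=1

Answer: up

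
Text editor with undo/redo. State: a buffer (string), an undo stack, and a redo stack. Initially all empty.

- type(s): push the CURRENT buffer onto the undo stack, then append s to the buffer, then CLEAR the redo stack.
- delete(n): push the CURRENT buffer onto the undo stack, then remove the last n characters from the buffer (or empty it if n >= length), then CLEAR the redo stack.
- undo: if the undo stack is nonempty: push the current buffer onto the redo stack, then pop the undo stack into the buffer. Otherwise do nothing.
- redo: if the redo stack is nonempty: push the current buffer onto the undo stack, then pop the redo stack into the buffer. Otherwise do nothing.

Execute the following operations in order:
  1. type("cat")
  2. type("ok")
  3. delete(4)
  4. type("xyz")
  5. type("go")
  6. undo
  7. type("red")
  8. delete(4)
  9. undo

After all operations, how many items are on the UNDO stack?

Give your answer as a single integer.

After op 1 (type): buf='cat' undo_depth=1 redo_depth=0
After op 2 (type): buf='catok' undo_depth=2 redo_depth=0
After op 3 (delete): buf='c' undo_depth=3 redo_depth=0
After op 4 (type): buf='cxyz' undo_depth=4 redo_depth=0
After op 5 (type): buf='cxyzgo' undo_depth=5 redo_depth=0
After op 6 (undo): buf='cxyz' undo_depth=4 redo_depth=1
After op 7 (type): buf='cxyzred' undo_depth=5 redo_depth=0
After op 8 (delete): buf='cxy' undo_depth=6 redo_depth=0
After op 9 (undo): buf='cxyzred' undo_depth=5 redo_depth=1

Answer: 5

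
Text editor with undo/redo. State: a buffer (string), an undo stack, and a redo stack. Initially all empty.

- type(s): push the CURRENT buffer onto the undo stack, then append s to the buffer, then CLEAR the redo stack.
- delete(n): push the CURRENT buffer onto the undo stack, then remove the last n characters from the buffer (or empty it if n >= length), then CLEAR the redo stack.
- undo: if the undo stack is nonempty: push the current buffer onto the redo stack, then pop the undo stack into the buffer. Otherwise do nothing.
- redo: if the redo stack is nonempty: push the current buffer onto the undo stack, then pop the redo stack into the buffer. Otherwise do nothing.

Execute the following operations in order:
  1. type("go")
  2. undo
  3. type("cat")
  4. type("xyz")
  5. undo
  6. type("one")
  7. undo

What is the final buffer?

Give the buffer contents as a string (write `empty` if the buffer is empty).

Answer: cat

Derivation:
After op 1 (type): buf='go' undo_depth=1 redo_depth=0
After op 2 (undo): buf='(empty)' undo_depth=0 redo_depth=1
After op 3 (type): buf='cat' undo_depth=1 redo_depth=0
After op 4 (type): buf='catxyz' undo_depth=2 redo_depth=0
After op 5 (undo): buf='cat' undo_depth=1 redo_depth=1
After op 6 (type): buf='catone' undo_depth=2 redo_depth=0
After op 7 (undo): buf='cat' undo_depth=1 redo_depth=1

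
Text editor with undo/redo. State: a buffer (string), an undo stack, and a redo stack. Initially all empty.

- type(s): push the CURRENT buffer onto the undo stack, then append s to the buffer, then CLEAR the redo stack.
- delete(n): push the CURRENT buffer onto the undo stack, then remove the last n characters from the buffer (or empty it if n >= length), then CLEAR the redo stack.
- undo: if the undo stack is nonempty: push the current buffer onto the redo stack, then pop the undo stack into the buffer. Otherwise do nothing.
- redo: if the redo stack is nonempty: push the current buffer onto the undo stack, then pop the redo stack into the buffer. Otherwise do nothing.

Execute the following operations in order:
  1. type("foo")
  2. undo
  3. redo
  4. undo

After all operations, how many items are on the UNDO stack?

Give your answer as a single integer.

Answer: 0

Derivation:
After op 1 (type): buf='foo' undo_depth=1 redo_depth=0
After op 2 (undo): buf='(empty)' undo_depth=0 redo_depth=1
After op 3 (redo): buf='foo' undo_depth=1 redo_depth=0
After op 4 (undo): buf='(empty)' undo_depth=0 redo_depth=1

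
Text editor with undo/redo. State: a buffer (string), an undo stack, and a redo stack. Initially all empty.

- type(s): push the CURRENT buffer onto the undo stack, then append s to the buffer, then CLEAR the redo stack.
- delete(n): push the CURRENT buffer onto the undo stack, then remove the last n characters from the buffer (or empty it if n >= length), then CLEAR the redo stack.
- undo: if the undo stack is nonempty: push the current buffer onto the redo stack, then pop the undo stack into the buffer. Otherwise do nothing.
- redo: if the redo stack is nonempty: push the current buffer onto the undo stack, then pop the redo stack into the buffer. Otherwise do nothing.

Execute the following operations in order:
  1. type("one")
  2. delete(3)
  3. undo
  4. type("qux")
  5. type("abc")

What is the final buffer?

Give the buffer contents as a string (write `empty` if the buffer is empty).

After op 1 (type): buf='one' undo_depth=1 redo_depth=0
After op 2 (delete): buf='(empty)' undo_depth=2 redo_depth=0
After op 3 (undo): buf='one' undo_depth=1 redo_depth=1
After op 4 (type): buf='onequx' undo_depth=2 redo_depth=0
After op 5 (type): buf='onequxabc' undo_depth=3 redo_depth=0

Answer: onequxabc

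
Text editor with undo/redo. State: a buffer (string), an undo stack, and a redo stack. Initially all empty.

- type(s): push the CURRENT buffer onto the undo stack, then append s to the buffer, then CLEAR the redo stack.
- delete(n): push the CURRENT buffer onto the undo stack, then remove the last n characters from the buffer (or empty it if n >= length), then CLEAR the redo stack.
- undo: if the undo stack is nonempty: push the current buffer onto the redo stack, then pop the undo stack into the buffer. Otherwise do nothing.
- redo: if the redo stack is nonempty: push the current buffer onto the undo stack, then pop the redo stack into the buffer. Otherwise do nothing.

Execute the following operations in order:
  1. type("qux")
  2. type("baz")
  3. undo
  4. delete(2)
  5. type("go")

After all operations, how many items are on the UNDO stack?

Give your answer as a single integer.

Answer: 3

Derivation:
After op 1 (type): buf='qux' undo_depth=1 redo_depth=0
After op 2 (type): buf='quxbaz' undo_depth=2 redo_depth=0
After op 3 (undo): buf='qux' undo_depth=1 redo_depth=1
After op 4 (delete): buf='q' undo_depth=2 redo_depth=0
After op 5 (type): buf='qgo' undo_depth=3 redo_depth=0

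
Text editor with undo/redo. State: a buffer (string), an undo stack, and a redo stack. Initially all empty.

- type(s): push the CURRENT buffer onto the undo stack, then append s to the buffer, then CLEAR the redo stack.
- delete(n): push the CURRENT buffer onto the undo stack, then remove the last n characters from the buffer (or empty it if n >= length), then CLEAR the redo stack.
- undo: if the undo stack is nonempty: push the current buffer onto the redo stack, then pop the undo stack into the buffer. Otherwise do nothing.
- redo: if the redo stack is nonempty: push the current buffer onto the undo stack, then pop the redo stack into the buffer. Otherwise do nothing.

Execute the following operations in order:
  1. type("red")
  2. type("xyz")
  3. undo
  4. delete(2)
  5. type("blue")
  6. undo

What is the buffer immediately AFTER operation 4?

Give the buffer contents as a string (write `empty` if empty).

Answer: r

Derivation:
After op 1 (type): buf='red' undo_depth=1 redo_depth=0
After op 2 (type): buf='redxyz' undo_depth=2 redo_depth=0
After op 3 (undo): buf='red' undo_depth=1 redo_depth=1
After op 4 (delete): buf='r' undo_depth=2 redo_depth=0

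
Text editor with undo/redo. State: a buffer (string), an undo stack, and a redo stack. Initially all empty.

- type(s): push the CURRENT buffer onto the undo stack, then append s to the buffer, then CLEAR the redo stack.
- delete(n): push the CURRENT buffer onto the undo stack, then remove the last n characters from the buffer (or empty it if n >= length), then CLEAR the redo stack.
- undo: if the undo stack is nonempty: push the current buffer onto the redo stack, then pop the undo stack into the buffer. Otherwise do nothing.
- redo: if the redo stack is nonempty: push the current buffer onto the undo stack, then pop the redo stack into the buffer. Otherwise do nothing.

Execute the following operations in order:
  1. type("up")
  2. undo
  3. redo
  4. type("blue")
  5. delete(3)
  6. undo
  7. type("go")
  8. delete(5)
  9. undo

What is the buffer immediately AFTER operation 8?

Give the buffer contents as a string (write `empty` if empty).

After op 1 (type): buf='up' undo_depth=1 redo_depth=0
After op 2 (undo): buf='(empty)' undo_depth=0 redo_depth=1
After op 3 (redo): buf='up' undo_depth=1 redo_depth=0
After op 4 (type): buf='upblue' undo_depth=2 redo_depth=0
After op 5 (delete): buf='upb' undo_depth=3 redo_depth=0
After op 6 (undo): buf='upblue' undo_depth=2 redo_depth=1
After op 7 (type): buf='upbluego' undo_depth=3 redo_depth=0
After op 8 (delete): buf='upb' undo_depth=4 redo_depth=0

Answer: upb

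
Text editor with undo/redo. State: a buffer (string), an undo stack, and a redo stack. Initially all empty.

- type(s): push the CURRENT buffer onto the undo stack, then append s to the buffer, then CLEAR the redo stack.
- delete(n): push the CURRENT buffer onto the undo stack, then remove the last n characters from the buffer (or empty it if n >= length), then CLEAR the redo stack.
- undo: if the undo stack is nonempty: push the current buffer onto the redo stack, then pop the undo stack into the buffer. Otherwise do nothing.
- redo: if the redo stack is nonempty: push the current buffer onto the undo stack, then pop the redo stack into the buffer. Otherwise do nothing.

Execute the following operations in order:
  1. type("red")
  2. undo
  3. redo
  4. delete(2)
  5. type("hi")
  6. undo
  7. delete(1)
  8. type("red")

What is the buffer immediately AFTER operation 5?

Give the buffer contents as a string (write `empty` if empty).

After op 1 (type): buf='red' undo_depth=1 redo_depth=0
After op 2 (undo): buf='(empty)' undo_depth=0 redo_depth=1
After op 3 (redo): buf='red' undo_depth=1 redo_depth=0
After op 4 (delete): buf='r' undo_depth=2 redo_depth=0
After op 5 (type): buf='rhi' undo_depth=3 redo_depth=0

Answer: rhi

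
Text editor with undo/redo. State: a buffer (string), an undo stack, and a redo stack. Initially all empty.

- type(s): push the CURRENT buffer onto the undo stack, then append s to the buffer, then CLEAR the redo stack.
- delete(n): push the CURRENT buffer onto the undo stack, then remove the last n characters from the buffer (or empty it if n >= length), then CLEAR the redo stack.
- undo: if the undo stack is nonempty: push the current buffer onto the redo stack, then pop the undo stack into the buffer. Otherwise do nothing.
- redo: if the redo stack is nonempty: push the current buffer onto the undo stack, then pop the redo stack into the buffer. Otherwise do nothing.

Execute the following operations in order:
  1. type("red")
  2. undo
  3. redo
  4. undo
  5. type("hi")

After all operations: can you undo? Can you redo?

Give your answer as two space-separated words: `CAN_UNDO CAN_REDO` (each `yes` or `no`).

After op 1 (type): buf='red' undo_depth=1 redo_depth=0
After op 2 (undo): buf='(empty)' undo_depth=0 redo_depth=1
After op 3 (redo): buf='red' undo_depth=1 redo_depth=0
After op 4 (undo): buf='(empty)' undo_depth=0 redo_depth=1
After op 5 (type): buf='hi' undo_depth=1 redo_depth=0

Answer: yes no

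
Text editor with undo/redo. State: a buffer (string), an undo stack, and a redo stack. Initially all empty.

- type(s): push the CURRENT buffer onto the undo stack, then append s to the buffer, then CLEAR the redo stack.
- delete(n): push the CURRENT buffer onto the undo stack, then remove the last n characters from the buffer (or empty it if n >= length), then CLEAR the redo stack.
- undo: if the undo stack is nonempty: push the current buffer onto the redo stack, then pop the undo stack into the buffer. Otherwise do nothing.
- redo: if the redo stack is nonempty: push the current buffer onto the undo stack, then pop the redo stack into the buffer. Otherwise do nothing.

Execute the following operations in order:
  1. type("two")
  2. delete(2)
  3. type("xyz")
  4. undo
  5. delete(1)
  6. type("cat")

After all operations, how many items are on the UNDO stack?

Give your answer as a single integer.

Answer: 4

Derivation:
After op 1 (type): buf='two' undo_depth=1 redo_depth=0
After op 2 (delete): buf='t' undo_depth=2 redo_depth=0
After op 3 (type): buf='txyz' undo_depth=3 redo_depth=0
After op 4 (undo): buf='t' undo_depth=2 redo_depth=1
After op 5 (delete): buf='(empty)' undo_depth=3 redo_depth=0
After op 6 (type): buf='cat' undo_depth=4 redo_depth=0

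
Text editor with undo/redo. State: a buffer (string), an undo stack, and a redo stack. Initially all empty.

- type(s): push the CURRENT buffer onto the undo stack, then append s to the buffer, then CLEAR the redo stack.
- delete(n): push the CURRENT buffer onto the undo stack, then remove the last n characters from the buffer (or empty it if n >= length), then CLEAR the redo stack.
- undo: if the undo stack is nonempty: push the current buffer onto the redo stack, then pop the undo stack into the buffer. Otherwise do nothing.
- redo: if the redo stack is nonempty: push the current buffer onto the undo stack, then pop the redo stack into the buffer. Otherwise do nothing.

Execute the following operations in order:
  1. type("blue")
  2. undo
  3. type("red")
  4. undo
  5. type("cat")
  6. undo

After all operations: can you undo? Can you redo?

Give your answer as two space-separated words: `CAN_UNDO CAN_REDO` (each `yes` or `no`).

Answer: no yes

Derivation:
After op 1 (type): buf='blue' undo_depth=1 redo_depth=0
After op 2 (undo): buf='(empty)' undo_depth=0 redo_depth=1
After op 3 (type): buf='red' undo_depth=1 redo_depth=0
After op 4 (undo): buf='(empty)' undo_depth=0 redo_depth=1
After op 5 (type): buf='cat' undo_depth=1 redo_depth=0
After op 6 (undo): buf='(empty)' undo_depth=0 redo_depth=1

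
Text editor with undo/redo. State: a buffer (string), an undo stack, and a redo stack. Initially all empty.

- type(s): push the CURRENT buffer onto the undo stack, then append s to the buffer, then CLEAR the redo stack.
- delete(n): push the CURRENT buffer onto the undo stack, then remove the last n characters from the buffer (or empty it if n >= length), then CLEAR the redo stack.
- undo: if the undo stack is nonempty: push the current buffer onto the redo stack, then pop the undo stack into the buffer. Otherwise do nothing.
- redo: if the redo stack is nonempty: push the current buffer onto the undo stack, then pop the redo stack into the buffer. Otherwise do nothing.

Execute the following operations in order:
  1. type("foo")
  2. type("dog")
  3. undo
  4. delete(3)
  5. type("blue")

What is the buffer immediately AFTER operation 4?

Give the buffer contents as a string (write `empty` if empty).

Answer: empty

Derivation:
After op 1 (type): buf='foo' undo_depth=1 redo_depth=0
After op 2 (type): buf='foodog' undo_depth=2 redo_depth=0
After op 3 (undo): buf='foo' undo_depth=1 redo_depth=1
After op 4 (delete): buf='(empty)' undo_depth=2 redo_depth=0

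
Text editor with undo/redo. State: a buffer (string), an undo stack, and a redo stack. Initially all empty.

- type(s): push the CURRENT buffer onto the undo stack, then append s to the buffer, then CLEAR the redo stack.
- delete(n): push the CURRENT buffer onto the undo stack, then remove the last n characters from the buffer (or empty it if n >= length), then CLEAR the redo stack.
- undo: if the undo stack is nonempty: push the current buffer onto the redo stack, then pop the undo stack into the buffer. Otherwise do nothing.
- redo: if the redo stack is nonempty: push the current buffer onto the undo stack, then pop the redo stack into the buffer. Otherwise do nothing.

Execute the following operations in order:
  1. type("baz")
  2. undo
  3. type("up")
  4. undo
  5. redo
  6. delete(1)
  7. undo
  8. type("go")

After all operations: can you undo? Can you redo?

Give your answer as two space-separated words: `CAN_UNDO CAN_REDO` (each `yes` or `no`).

After op 1 (type): buf='baz' undo_depth=1 redo_depth=0
After op 2 (undo): buf='(empty)' undo_depth=0 redo_depth=1
After op 3 (type): buf='up' undo_depth=1 redo_depth=0
After op 4 (undo): buf='(empty)' undo_depth=0 redo_depth=1
After op 5 (redo): buf='up' undo_depth=1 redo_depth=0
After op 6 (delete): buf='u' undo_depth=2 redo_depth=0
After op 7 (undo): buf='up' undo_depth=1 redo_depth=1
After op 8 (type): buf='upgo' undo_depth=2 redo_depth=0

Answer: yes no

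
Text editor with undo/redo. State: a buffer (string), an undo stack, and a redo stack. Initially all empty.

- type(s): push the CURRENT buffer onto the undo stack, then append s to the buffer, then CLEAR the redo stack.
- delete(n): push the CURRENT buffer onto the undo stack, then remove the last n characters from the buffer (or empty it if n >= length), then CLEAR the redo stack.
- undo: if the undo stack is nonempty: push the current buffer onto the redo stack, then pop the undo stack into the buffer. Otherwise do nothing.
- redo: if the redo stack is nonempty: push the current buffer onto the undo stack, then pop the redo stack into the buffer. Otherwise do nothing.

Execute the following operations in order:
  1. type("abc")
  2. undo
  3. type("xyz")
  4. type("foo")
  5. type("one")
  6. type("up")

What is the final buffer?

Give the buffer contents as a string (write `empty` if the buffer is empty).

After op 1 (type): buf='abc' undo_depth=1 redo_depth=0
After op 2 (undo): buf='(empty)' undo_depth=0 redo_depth=1
After op 3 (type): buf='xyz' undo_depth=1 redo_depth=0
After op 4 (type): buf='xyzfoo' undo_depth=2 redo_depth=0
After op 5 (type): buf='xyzfooone' undo_depth=3 redo_depth=0
After op 6 (type): buf='xyzfoooneup' undo_depth=4 redo_depth=0

Answer: xyzfoooneup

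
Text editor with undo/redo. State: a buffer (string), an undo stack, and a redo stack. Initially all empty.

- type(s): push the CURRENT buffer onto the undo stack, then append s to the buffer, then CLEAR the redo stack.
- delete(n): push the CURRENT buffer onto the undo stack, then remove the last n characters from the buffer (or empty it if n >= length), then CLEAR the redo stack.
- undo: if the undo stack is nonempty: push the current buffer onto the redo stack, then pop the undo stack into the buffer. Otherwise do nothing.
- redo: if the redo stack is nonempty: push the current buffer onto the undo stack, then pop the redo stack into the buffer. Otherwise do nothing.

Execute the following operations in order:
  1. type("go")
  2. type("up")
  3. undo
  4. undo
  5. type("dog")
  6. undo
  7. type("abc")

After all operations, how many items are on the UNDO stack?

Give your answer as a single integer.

After op 1 (type): buf='go' undo_depth=1 redo_depth=0
After op 2 (type): buf='goup' undo_depth=2 redo_depth=0
After op 3 (undo): buf='go' undo_depth=1 redo_depth=1
After op 4 (undo): buf='(empty)' undo_depth=0 redo_depth=2
After op 5 (type): buf='dog' undo_depth=1 redo_depth=0
After op 6 (undo): buf='(empty)' undo_depth=0 redo_depth=1
After op 7 (type): buf='abc' undo_depth=1 redo_depth=0

Answer: 1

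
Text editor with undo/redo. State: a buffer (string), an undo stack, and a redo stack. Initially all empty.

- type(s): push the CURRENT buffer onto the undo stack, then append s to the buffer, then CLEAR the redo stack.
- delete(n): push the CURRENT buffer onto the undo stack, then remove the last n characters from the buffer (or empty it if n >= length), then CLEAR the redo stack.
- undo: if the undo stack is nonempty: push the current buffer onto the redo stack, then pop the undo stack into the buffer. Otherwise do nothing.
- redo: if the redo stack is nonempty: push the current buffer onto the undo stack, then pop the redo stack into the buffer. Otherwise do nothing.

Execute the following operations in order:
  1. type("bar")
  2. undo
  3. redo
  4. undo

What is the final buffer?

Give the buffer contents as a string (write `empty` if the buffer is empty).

Answer: empty

Derivation:
After op 1 (type): buf='bar' undo_depth=1 redo_depth=0
After op 2 (undo): buf='(empty)' undo_depth=0 redo_depth=1
After op 3 (redo): buf='bar' undo_depth=1 redo_depth=0
After op 4 (undo): buf='(empty)' undo_depth=0 redo_depth=1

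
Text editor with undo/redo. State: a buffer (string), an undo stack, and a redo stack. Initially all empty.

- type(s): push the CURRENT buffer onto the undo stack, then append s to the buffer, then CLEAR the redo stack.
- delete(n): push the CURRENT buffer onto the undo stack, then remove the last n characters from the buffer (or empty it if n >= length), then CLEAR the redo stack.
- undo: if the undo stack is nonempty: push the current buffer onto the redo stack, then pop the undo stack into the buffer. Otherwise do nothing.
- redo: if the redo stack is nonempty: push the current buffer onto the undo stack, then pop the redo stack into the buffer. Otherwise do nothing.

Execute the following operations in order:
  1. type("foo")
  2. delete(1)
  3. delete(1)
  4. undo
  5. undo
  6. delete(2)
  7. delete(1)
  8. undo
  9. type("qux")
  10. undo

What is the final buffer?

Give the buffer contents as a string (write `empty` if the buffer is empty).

Answer: f

Derivation:
After op 1 (type): buf='foo' undo_depth=1 redo_depth=0
After op 2 (delete): buf='fo' undo_depth=2 redo_depth=0
After op 3 (delete): buf='f' undo_depth=3 redo_depth=0
After op 4 (undo): buf='fo' undo_depth=2 redo_depth=1
After op 5 (undo): buf='foo' undo_depth=1 redo_depth=2
After op 6 (delete): buf='f' undo_depth=2 redo_depth=0
After op 7 (delete): buf='(empty)' undo_depth=3 redo_depth=0
After op 8 (undo): buf='f' undo_depth=2 redo_depth=1
After op 9 (type): buf='fqux' undo_depth=3 redo_depth=0
After op 10 (undo): buf='f' undo_depth=2 redo_depth=1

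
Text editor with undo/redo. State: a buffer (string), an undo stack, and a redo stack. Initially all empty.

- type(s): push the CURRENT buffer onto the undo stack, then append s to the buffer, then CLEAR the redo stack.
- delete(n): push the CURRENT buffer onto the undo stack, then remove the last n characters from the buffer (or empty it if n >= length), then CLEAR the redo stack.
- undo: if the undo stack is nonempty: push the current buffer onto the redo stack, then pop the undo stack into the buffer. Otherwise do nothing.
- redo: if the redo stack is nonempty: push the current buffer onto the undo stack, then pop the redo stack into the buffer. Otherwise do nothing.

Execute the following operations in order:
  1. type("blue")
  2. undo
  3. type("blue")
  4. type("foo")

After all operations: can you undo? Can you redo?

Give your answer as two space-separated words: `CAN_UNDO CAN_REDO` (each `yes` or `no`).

Answer: yes no

Derivation:
After op 1 (type): buf='blue' undo_depth=1 redo_depth=0
After op 2 (undo): buf='(empty)' undo_depth=0 redo_depth=1
After op 3 (type): buf='blue' undo_depth=1 redo_depth=0
After op 4 (type): buf='bluefoo' undo_depth=2 redo_depth=0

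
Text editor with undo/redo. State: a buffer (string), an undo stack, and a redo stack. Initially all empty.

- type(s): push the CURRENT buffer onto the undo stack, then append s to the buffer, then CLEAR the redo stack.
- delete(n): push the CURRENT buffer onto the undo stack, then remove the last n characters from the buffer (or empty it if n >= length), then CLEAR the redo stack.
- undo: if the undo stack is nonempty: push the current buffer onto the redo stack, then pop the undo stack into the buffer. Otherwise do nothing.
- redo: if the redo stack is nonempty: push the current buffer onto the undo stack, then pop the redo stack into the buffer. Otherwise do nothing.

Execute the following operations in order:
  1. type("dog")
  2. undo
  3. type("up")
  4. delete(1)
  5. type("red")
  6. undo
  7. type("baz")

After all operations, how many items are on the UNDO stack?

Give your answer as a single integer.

After op 1 (type): buf='dog' undo_depth=1 redo_depth=0
After op 2 (undo): buf='(empty)' undo_depth=0 redo_depth=1
After op 3 (type): buf='up' undo_depth=1 redo_depth=0
After op 4 (delete): buf='u' undo_depth=2 redo_depth=0
After op 5 (type): buf='ured' undo_depth=3 redo_depth=0
After op 6 (undo): buf='u' undo_depth=2 redo_depth=1
After op 7 (type): buf='ubaz' undo_depth=3 redo_depth=0

Answer: 3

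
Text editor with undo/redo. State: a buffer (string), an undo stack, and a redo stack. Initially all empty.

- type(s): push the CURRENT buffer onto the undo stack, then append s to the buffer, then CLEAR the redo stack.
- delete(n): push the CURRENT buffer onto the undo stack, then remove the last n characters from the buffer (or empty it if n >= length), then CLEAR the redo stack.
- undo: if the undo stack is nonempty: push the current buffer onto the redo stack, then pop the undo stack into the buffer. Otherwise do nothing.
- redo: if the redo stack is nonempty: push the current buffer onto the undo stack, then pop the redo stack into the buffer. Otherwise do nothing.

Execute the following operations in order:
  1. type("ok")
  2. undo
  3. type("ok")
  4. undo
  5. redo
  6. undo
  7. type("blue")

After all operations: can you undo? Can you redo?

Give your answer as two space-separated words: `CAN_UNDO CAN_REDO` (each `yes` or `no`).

Answer: yes no

Derivation:
After op 1 (type): buf='ok' undo_depth=1 redo_depth=0
After op 2 (undo): buf='(empty)' undo_depth=0 redo_depth=1
After op 3 (type): buf='ok' undo_depth=1 redo_depth=0
After op 4 (undo): buf='(empty)' undo_depth=0 redo_depth=1
After op 5 (redo): buf='ok' undo_depth=1 redo_depth=0
After op 6 (undo): buf='(empty)' undo_depth=0 redo_depth=1
After op 7 (type): buf='blue' undo_depth=1 redo_depth=0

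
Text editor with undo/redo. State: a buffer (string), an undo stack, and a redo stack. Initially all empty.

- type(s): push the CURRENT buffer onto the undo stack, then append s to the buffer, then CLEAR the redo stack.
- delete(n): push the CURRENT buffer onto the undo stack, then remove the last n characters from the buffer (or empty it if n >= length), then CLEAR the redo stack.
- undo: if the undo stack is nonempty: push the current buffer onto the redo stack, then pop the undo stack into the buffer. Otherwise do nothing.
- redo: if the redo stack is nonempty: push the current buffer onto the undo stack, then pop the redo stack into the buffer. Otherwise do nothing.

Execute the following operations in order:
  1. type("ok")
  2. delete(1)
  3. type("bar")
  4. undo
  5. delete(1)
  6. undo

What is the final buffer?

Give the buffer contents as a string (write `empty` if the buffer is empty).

After op 1 (type): buf='ok' undo_depth=1 redo_depth=0
After op 2 (delete): buf='o' undo_depth=2 redo_depth=0
After op 3 (type): buf='obar' undo_depth=3 redo_depth=0
After op 4 (undo): buf='o' undo_depth=2 redo_depth=1
After op 5 (delete): buf='(empty)' undo_depth=3 redo_depth=0
After op 6 (undo): buf='o' undo_depth=2 redo_depth=1

Answer: o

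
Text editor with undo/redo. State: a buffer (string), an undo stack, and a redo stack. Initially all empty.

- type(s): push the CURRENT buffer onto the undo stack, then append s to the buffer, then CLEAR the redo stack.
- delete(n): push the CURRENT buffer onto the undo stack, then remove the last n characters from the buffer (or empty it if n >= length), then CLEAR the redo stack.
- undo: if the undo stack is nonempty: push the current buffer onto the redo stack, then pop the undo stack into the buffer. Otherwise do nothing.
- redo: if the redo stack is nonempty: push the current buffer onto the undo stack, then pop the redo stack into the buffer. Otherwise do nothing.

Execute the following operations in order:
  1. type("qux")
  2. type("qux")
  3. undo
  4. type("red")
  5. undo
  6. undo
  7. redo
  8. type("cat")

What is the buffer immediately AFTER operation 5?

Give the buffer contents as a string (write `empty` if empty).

After op 1 (type): buf='qux' undo_depth=1 redo_depth=0
After op 2 (type): buf='quxqux' undo_depth=2 redo_depth=0
After op 3 (undo): buf='qux' undo_depth=1 redo_depth=1
After op 4 (type): buf='quxred' undo_depth=2 redo_depth=0
After op 5 (undo): buf='qux' undo_depth=1 redo_depth=1

Answer: qux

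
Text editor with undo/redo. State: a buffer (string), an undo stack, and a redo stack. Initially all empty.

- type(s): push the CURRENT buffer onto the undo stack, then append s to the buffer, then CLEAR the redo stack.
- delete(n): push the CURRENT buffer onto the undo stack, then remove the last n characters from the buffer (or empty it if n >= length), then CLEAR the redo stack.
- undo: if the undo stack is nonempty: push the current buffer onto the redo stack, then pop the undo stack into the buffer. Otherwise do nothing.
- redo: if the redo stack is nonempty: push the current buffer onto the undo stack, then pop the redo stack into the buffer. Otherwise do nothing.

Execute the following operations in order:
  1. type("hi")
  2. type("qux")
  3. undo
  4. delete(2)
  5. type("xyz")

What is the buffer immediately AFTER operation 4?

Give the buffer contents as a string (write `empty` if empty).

Answer: empty

Derivation:
After op 1 (type): buf='hi' undo_depth=1 redo_depth=0
After op 2 (type): buf='hiqux' undo_depth=2 redo_depth=0
After op 3 (undo): buf='hi' undo_depth=1 redo_depth=1
After op 4 (delete): buf='(empty)' undo_depth=2 redo_depth=0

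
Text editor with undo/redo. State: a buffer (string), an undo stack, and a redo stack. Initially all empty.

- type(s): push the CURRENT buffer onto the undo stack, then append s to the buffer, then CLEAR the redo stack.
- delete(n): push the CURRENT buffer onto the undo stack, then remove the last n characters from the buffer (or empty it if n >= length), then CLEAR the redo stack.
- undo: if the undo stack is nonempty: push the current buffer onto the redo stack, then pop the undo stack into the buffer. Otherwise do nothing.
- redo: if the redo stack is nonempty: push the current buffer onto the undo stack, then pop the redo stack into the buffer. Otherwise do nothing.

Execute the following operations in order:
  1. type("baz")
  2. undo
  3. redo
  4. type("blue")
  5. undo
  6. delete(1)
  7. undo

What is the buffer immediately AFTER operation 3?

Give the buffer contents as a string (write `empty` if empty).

After op 1 (type): buf='baz' undo_depth=1 redo_depth=0
After op 2 (undo): buf='(empty)' undo_depth=0 redo_depth=1
After op 3 (redo): buf='baz' undo_depth=1 redo_depth=0

Answer: baz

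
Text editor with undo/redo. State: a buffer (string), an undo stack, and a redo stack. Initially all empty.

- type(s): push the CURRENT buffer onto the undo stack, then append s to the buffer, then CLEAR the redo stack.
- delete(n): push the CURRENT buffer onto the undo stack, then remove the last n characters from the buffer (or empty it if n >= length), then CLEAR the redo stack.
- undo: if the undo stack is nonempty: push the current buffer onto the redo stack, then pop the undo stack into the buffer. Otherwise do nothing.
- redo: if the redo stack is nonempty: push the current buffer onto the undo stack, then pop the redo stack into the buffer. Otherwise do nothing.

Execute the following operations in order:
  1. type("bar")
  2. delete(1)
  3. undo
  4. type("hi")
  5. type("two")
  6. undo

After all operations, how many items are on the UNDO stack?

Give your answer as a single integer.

Answer: 2

Derivation:
After op 1 (type): buf='bar' undo_depth=1 redo_depth=0
After op 2 (delete): buf='ba' undo_depth=2 redo_depth=0
After op 3 (undo): buf='bar' undo_depth=1 redo_depth=1
After op 4 (type): buf='barhi' undo_depth=2 redo_depth=0
After op 5 (type): buf='barhitwo' undo_depth=3 redo_depth=0
After op 6 (undo): buf='barhi' undo_depth=2 redo_depth=1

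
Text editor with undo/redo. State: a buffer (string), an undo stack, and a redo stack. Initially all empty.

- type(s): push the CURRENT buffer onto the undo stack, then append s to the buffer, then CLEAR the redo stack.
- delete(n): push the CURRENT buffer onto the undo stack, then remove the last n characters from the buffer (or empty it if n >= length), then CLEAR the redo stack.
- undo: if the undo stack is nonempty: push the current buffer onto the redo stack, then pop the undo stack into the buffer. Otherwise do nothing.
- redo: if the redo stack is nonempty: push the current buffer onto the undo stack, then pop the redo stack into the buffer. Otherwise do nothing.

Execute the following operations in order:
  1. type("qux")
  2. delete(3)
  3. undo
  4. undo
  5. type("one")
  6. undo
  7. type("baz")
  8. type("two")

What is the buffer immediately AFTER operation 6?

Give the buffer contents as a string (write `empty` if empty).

After op 1 (type): buf='qux' undo_depth=1 redo_depth=0
After op 2 (delete): buf='(empty)' undo_depth=2 redo_depth=0
After op 3 (undo): buf='qux' undo_depth=1 redo_depth=1
After op 4 (undo): buf='(empty)' undo_depth=0 redo_depth=2
After op 5 (type): buf='one' undo_depth=1 redo_depth=0
After op 6 (undo): buf='(empty)' undo_depth=0 redo_depth=1

Answer: empty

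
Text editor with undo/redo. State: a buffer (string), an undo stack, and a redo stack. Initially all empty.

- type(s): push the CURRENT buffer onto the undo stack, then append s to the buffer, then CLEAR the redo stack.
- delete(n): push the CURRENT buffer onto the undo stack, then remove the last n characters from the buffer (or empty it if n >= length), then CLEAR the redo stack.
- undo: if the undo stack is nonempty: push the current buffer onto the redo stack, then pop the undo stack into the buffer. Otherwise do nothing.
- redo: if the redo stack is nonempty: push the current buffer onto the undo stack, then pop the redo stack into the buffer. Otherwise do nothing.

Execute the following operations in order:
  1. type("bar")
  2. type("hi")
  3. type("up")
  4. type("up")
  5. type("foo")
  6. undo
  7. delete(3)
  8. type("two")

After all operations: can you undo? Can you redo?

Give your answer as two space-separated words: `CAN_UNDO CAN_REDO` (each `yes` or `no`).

After op 1 (type): buf='bar' undo_depth=1 redo_depth=0
After op 2 (type): buf='barhi' undo_depth=2 redo_depth=0
After op 3 (type): buf='barhiup' undo_depth=3 redo_depth=0
After op 4 (type): buf='barhiupup' undo_depth=4 redo_depth=0
After op 5 (type): buf='barhiupupfoo' undo_depth=5 redo_depth=0
After op 6 (undo): buf='barhiupup' undo_depth=4 redo_depth=1
After op 7 (delete): buf='barhiu' undo_depth=5 redo_depth=0
After op 8 (type): buf='barhiutwo' undo_depth=6 redo_depth=0

Answer: yes no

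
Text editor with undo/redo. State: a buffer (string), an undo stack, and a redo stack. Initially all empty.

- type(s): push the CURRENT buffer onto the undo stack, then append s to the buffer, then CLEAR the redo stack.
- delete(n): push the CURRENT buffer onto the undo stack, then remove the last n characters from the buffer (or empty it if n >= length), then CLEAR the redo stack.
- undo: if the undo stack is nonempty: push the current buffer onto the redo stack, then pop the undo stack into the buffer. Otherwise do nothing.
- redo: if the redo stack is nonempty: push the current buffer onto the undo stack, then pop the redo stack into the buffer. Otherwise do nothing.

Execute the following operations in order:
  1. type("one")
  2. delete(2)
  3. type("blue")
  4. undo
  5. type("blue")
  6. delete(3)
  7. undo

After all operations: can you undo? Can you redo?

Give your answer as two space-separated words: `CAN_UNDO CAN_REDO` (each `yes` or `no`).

Answer: yes yes

Derivation:
After op 1 (type): buf='one' undo_depth=1 redo_depth=0
After op 2 (delete): buf='o' undo_depth=2 redo_depth=0
After op 3 (type): buf='oblue' undo_depth=3 redo_depth=0
After op 4 (undo): buf='o' undo_depth=2 redo_depth=1
After op 5 (type): buf='oblue' undo_depth=3 redo_depth=0
After op 6 (delete): buf='ob' undo_depth=4 redo_depth=0
After op 7 (undo): buf='oblue' undo_depth=3 redo_depth=1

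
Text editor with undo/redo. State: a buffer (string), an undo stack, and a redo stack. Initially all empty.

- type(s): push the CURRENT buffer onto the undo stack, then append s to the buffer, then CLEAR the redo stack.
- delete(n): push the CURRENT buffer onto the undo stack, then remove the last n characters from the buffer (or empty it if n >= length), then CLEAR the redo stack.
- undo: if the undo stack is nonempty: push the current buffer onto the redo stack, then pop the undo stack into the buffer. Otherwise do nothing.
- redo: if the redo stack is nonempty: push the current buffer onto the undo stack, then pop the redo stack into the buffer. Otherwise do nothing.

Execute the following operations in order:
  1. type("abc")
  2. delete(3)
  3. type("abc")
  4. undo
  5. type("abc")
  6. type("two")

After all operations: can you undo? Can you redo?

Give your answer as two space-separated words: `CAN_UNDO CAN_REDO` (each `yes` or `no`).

After op 1 (type): buf='abc' undo_depth=1 redo_depth=0
After op 2 (delete): buf='(empty)' undo_depth=2 redo_depth=0
After op 3 (type): buf='abc' undo_depth=3 redo_depth=0
After op 4 (undo): buf='(empty)' undo_depth=2 redo_depth=1
After op 5 (type): buf='abc' undo_depth=3 redo_depth=0
After op 6 (type): buf='abctwo' undo_depth=4 redo_depth=0

Answer: yes no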